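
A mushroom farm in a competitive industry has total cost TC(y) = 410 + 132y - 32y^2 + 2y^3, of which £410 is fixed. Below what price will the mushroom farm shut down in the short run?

£4 per unit

Short-run supply begins at min AVC. From VC = 132y - 32y^2 + 2y^3, AVC = 132 - 32y + 2y^2.
At the minimum of AVC, MC = AVC. MC = 132 - 64y + 6y^2; setting MC = AVC gives 4y^2 - 32y = 0, so y = 8. min AVC = 4.
The firm shuts down for any P below £4.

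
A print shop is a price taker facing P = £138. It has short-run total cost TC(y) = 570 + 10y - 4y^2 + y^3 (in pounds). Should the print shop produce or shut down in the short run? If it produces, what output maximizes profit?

Produce at y = 8

Strip out fixed cost: VC = 10y - 4y^2 + y^3. Then AVC = 10 - 4y + y^2 and MC = 10 - 8y + 3y^2.
AVC hits its minimum where MC = AVC, at y = 2, giving min AVC = 10 - 4·2 + 2^2 = £6.
Since P = £138 ≥ min AVC = £6, price covers variable cost and the firm should produce.
P = MC gives -128 - 8y + 3y^2 = 0, with roots -16/3 and 8. Take the larger (rising MC): y* = 8.
Check: AVC at y = 8 is £42 ≤ P, so revenue covers variable cost.
Profit = P·y − TC = 138·8 − 906 = £198.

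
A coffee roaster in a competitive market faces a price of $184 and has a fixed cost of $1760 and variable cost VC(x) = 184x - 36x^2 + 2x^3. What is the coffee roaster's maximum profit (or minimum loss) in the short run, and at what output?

Profit = -$32 at x = 12

AVC = 184 - 36x + 2x^2; min AVC = $22 at x = 9. Since P = $184 ≥ min AVC, the firm produces.
MC = 184 - 72x + 6x^2. Setting P = MC and taking the root on the rising branch gives x* = 12.
TR = 184·12 = 2208. TC = 1760 + 480 = 2240. Profit = 2208 − 2240 = -$32.
Shutting down would mean losing the fixed cost of $1760, so operating at a loss of $32 is better by $1728.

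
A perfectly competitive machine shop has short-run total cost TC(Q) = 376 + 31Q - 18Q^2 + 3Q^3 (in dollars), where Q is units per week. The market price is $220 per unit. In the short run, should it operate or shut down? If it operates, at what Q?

Variable cost is VC = 31Q - 18Q^2 + 3Q^3, so AVC = VC/Q = 31 - 18Q + 3Q^2 and MC = dTC/dQ = 31 - 36Q + 9Q^2.
AVC is minimized where dAVC/dQ = -18 + 6Q = 0, at Q = 3; min AVC = 31 - 18·3 + 3·3^2 = $4.
Because $220 ≥ $4, revenue can cover variable cost; the firm operates.
P = MC gives -189 - 36Q + 9Q^2 = 0, with roots -3 and 7. Take the larger (rising MC): Q* = 7.
Check: AVC at Q = 7 is $52 ≤ P, so revenue covers variable cost.
Profit = P·Q − TC = 220·7 − 740 = $800.

Produce at Q = 7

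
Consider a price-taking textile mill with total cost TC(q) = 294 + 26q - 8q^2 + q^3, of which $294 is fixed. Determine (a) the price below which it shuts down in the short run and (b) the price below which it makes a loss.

Shutdown price = min AVC. AVC = 26 - 8q + q^2, with vertex at q = 4 and minimum $10.
ATC = 294/q + 26 - 8q + q^2. Setting dATC/dq = −294/q^2 − 8 + 2q = 0 gives q = 7 (since 2·7^3 − 8·7^2 = 294).
min ATC = 294/7 + 26 − 8·7 + 7^2 = $61. That is the break-even price.
Between these two prices the firm operates at a loss; above $61 it earns a profit.

Shutdown price = $10; break-even price = $61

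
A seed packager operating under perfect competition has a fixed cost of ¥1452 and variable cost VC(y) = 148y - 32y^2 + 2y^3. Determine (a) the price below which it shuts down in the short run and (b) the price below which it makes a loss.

Shutdown price = min AVC. AVC = 148 - 32y + 2y^2, with vertex at y = 8 and minimum ¥20.
ATC = 1452/y + 148 - 32y + 2y^2. Setting dATC/dy = −1452/y^2 − 32 + 4y = 0 gives y = 11 (since 4·11^3 − 32·11^2 = 1452).
min ATC = 1452/11 + 148 − 32·11 + 2·11^2 = ¥170. That is the break-even price.
For ¥20 ≤ P < ¥170 the firm produces at a loss; below ¥20 it shuts down.

Shutdown price = ¥20; break-even price = ¥170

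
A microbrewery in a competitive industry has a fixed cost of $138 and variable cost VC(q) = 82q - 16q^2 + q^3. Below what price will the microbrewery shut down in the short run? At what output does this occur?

Short-run supply begins at min AVC. From VC = 82q - 16q^2 + q^3, AVC = 82 - 16q + q^2.
At the minimum of AVC, MC = AVC. MC = 82 - 32q + 3q^2; setting MC = AVC gives 2q^2 - 16q = 0, so q = 8. min AVC = 18.
The firm shuts down for any P below $18.

$18 per unit, at q = 8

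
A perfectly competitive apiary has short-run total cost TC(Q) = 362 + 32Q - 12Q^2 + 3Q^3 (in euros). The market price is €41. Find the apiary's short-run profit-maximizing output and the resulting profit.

Profit = -€308 at Q = 3

AVC = 32 - 12Q + 3Q^2; min AVC = €20 at Q = 2. Since P = €41 ≥ min AVC, the firm produces.
MC = 32 - 24Q + 9Q^2. Setting P = MC and taking the root on the rising branch gives Q* = 3.
TR = 41·3 = 123. TC = 362 + 69 = 431. Profit = 123 − 431 = -€308.
Shutting down would mean losing the fixed cost of €362, so operating at a loss of €308 is better by €54.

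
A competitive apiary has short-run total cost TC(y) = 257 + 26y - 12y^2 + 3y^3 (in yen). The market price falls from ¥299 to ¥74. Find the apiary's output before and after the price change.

MC = 26 - 24y + 9y^2; the shutdown threshold is min AVC = ¥14 (at y = 2).
With P = ¥299 above the shutdown price, P = MC gives y = 7.
At P = ¥74 ≥ min AVC, set P = MC: y = 4. The firm stays open but cuts output.

Output falls from 7 to 4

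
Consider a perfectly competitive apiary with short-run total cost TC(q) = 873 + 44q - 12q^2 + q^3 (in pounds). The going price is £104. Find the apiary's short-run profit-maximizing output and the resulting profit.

AVC = 44 - 12q + q^2; min AVC = £8 at q = 6. Since P = £104 ≥ min AVC, the firm produces.
MC = 44 - 24q + 3q^2. Setting P = MC and taking the root on the rising branch gives q* = 10.
TR = 104·10 = 1040. TC = 873 + 240 = 1113. Profit = 1040 − 1113 = -£73.
That loss of £73 beats the £873 the firm would lose by shutting down; producing recovers £800 of fixed cost.

Profit = -£73 at q = 10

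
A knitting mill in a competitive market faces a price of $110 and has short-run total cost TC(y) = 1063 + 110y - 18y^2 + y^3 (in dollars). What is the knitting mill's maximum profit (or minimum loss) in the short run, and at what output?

Profit = -$199 at y = 12

AVC = 110 - 18y + y^2 has its minimum $29 at y = 9; price $110 clears that bar, so the firm operates.
With MC = 110 - 36y + 3y^2, P = MC on the upward-sloping part at y* = 12.
TR = 110·12 = 1320. TC = 1063 + 456 = 1519. Profit = 1320 − 1519 = -$199.
Shutting down would mean losing the fixed cost of $1063, so operating at a loss of $199 is better by $864.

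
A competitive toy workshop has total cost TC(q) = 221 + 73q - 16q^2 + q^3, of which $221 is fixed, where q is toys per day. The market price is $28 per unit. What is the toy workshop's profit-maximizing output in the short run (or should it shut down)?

Variable cost is VC = 73q - 16q^2 + q^3, so AVC = VC/q = 73 - 16q + q^2 and MC = dTC/dq = 73 - 32q + 3q^2.
AVC is minimized where dAVC/dq = -16 + 2q = 0, at q = 8; min AVC = 73 - 16·8 + 8^2 = $9.
P = $28 exceeds min AVC = $9, so the firm stays open.
Solving P = MC: 45 - 32q + 3q^2 = 0 ⇒ q = 5/3 or 9. On the upward-sloping branch, q* = 9.
Check: AVC at q = 9 is $10 ≤ P, so revenue covers variable cost.
Profit = P·q − TC = 28·9 − 311 = -$59, a loss, but smaller than the $221 fixed cost the firm would lose by shutting down.

Produce at q = 9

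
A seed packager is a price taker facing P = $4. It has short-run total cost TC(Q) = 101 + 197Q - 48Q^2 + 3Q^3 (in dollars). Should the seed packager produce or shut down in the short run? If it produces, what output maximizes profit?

Shut down

From TC, MC = TC'(Q) = 197 - 96Q + 9Q^2 and AVC = VC/Q = 197 - 48Q + 3Q^2.
AVC hits its minimum where MC = AVC, at Q = 8, giving min AVC = 197 - 48·8 + 3·8^2 = $5.
Since P = $4 < min AVC = $5, price fails to cover variable cost at any output.
Best response: produce nothing and absorb the $101 fixed cost.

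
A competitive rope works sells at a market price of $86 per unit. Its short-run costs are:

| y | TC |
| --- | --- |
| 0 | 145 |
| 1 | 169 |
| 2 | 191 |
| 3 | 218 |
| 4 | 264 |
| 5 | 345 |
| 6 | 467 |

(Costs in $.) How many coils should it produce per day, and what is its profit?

y = 5; profit = $85

Compute π = P·y − TC at each output: y=0: -145; y=1: -83; y=2: -19; y=3: 40; y=4: 80; y=5: 85; y=6: 49.
Profit is maximized at y = 5. AVC there is 200/5 = $40 ≤ P, so producing beats shutting down (which would give -$145).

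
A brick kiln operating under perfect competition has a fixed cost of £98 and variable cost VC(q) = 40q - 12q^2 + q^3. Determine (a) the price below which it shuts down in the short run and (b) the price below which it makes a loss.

Shutdown price = £4; break-even price = £19

AVC = 40 - 12q + q^2; minimized at q = 6, giving min AVC = £4. That is the shutdown price.
ATC = 98/q + 40 - 12q + q^2. Setting dATC/dq = −98/q^2 − 12 + 2q = 0 gives q = 7 (since 2·7^3 − 12·7^2 = 98).
min ATC = 98/7 + 40 − 12·7 + 7^2 = £19. That is the break-even price.
For £4 ≤ P < £19 the firm produces at a loss; below £4 it shuts down.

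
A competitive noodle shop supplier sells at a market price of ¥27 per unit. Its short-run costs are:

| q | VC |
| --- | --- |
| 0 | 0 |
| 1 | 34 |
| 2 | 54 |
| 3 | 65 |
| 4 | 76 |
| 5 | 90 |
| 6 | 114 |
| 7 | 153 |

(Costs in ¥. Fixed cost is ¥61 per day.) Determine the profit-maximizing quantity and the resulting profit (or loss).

Tabulate TR − TC: q=0: -61; q=1: -68; q=2: -61; q=3: -45; q=4: -29; q=5: -16; q=6: -13; q=7: -25.
Profit is maximized at q = 6. AVC there is 114/6 = ¥19 ≤ P, so producing beats shutting down (which would give -¥61).

q = 6; profit = -¥13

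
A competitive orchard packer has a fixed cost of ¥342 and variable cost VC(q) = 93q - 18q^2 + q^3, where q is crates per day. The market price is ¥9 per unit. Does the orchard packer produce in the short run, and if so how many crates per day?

Variable cost is VC = 93q - 18q^2 + q^3, so AVC = VC/q = 93 - 18q + q^2 and MC = dTC/dq = 93 - 36q + 3q^2.
AVC is minimized where dAVC/dq = -18 + 2q = 0, at q = 9; min AVC = 93 - 18·9 + 9^2 = ¥12.
P = ¥9 lies below min AVC = ¥12; no output level covers variable cost.
Best response: produce nothing and absorb the ¥342 fixed cost.

Shut down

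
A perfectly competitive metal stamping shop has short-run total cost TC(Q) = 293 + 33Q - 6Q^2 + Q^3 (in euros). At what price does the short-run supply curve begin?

The firm shuts down when price falls below the minimum of average variable cost. AVC = VC/Q = 33 - 6Q + Q^2.
dAVC/dQ = -6 + 2Q = 0 gives Q = 3. min AVC = 33 - 6·3 + 3^2 = 24.
For P < €24 the firm produces nothing.

€24 per unit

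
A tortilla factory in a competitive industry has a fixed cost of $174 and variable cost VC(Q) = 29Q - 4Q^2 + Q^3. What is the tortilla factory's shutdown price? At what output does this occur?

The shutdown price is the minimum of AVC. VC = 29Q - 4Q^2 + Q^3, so AVC = 29 - 4Q + Q^2.
dAVC/dQ = -4 + 2Q = 0 gives Q = 2. min AVC = 29 - 4·2 + 2^2 = 25.
The firm shuts down for any P below $25.

$25 per unit, at Q = 2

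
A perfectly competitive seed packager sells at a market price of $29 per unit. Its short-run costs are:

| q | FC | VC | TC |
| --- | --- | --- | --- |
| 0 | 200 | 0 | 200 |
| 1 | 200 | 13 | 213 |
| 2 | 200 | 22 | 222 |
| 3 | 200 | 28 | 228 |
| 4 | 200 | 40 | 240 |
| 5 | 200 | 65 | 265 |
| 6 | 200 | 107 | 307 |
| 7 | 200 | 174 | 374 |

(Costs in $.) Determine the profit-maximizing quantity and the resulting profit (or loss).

Compute π = P·q − TC at each output: q=0: -200; q=1: -184; q=2: -164; q=3: -141; q=4: -124; q=5: -120; q=6: -133; q=7: -171.
Profit is maximized at q = 5. AVC there is 65/5 = $13 ≤ P, so producing beats shutting down (which would give -$200).

q = 5; profit = -$120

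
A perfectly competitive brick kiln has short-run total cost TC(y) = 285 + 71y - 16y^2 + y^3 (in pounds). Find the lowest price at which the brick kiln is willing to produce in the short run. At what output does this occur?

Short-run supply begins at min AVC. From VC = 71y - 16y^2 + y^3, AVC = 71 - 16y + y^2.
dAVC/dy = -16 + 2y = 0 gives y = 8. min AVC = 71 - 16·8 + 8^2 = 7.
The firm shuts down for any P below £7.

£7 per unit, at y = 8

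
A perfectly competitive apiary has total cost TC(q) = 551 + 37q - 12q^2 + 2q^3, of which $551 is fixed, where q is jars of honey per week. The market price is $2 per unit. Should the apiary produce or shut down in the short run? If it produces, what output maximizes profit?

Shut down

Strip out fixed cost: VC = 37q - 12q^2 + 2q^3. Then AVC = 37 - 12q + 2q^2 and MC = 37 - 24q + 6q^2.
The AVC parabola has its vertex at q = 12/4 = 3, where AVC = 37 - 12·3 + 2·3^2 = $19.
P = $2 lies below min AVC = $19; no output level covers variable cost.
Shutting down limits the loss to fixed cost, $551.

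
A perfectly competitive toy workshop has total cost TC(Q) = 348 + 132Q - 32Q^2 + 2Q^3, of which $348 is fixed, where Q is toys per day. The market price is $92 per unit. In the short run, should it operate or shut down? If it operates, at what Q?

Variable cost is VC = 132Q - 32Q^2 + 2Q^3, so AVC = VC/Q = 132 - 32Q + 2Q^2 and MC = dTC/dQ = 132 - 64Q + 6Q^2.
AVC hits its minimum where MC = AVC, at Q = 8, giving min AVC = 132 - 32·8 + 2·8^2 = $4.
Since P = $92 ≥ min AVC = $4, price covers variable cost and the firm should produce.
P = MC gives 40 - 64Q + 6Q^2 = 0, with roots 2/3 and 10. Take the larger (rising MC): Q* = 10.
Check: AVC at Q = 10 is $12 ≤ P, so revenue covers variable cost.
Profit = P·Q − TC = 92·10 − 468 = $452.

Produce at Q = 10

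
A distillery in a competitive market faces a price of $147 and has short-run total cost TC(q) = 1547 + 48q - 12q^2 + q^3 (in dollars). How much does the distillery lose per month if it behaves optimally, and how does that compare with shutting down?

Profit = -$337 at q = 11

AVC = 48 - 12q + q^2; min AVC = $12 at q = 6. Since P = $147 ≥ min AVC, the firm produces.
MC = 48 - 24q + 3q^2. Setting P = MC and taking the root on the rising branch gives q* = 11.
TR = 147·11 = 1617. TC = 1547 + 407 = 1954. Profit = 1617 − 1954 = -$337.
Shutting down would mean losing the fixed cost of $1547, so operating at a loss of $337 is better by $1210.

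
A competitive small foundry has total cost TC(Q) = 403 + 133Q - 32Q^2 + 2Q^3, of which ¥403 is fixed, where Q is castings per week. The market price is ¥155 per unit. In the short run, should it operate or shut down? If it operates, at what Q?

From TC, MC = TC'(Q) = 133 - 64Q + 6Q^2 and AVC = VC/Q = 133 - 32Q + 2Q^2.
AVC is minimized where dAVC/dQ = -32 + 4Q = 0, at Q = 8; min AVC = 133 - 32·8 + 2·8^2 = ¥5.
Because ¥155 ≥ ¥5, revenue can cover variable cost; the firm operates.
Solving P = MC: -22 - 64Q + 6Q^2 = 0 ⇒ Q = -1/3 or 11. On the upward-sloping branch, Q* = 11.
Check: AVC at Q = 11 is ¥23 ≤ P, so revenue covers variable cost.
Profit = P·Q − TC = 155·11 − 656 = ¥1049.

Produce at Q = 11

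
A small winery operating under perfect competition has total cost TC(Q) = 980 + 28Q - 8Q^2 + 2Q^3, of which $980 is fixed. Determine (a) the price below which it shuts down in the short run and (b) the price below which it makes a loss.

Shutdown price = $20; break-even price = $210

AVC = 28 - 8Q + 2Q^2; minimized at Q = 2, giving min AVC = $20. That is the shutdown price.
ATC = 980/Q + 28 - 8Q + 2Q^2. Setting dATC/dQ = −980/Q^2 − 8 + 4Q = 0 gives Q = 7 (since 4·7^3 − 8·7^2 = 980).
min ATC = 980/7 + 28 − 8·7 + 2·7^2 = $210. That is the break-even price.
For $20 ≤ P < $210 the firm produces at a loss; below $20 it shuts down.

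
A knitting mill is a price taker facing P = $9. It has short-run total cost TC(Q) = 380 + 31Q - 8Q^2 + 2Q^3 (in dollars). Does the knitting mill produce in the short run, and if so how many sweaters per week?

Shut down

From TC, MC = TC'(Q) = 31 - 16Q + 6Q^2 and AVC = VC/Q = 31 - 8Q + 2Q^2.
AVC hits its minimum where MC = AVC, at Q = 2, giving min AVC = 31 - 8·2 + 2·2^2 = $23.
Since P = $9 < min AVC = $23, price fails to cover variable cost at any output.
Best response: produce nothing and absorb the $380 fixed cost.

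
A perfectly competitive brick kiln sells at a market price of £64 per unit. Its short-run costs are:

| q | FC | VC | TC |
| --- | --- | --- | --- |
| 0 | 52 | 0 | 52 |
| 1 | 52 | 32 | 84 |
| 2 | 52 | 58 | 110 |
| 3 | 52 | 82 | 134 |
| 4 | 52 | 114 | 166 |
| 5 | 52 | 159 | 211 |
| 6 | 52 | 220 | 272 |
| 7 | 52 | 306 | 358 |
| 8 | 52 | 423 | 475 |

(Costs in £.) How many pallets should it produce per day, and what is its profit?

q = 6; profit = £112

Compute π = P·q − TC at each output: q=0: -52; q=1: -20; q=2: 18; q=3: 58; q=4: 90; q=5: 109; q=6: 112; q=7: 90; q=8: 37.
Profit is maximized at q = 6. AVC there is 220/6 = £36.67 ≤ P, so producing beats shutting down (which would give -£52).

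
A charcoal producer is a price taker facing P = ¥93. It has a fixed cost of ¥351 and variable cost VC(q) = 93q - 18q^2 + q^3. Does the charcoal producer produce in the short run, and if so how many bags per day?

Produce at q = 12

From TC, MC = TC'(q) = 93 - 36q + 3q^2 and AVC = VC/q = 93 - 18q + q^2.
AVC hits its minimum where MC = AVC, at q = 9, giving min AVC = 93 - 18·9 + 9^2 = ¥12.
P = ¥93 exceeds min AVC = ¥12, so the firm stays open.
Set P = MC: 93 = 93 - 36q + 3q^2 → -36q + 3q^2 = 0. The roots are q = 0 and q = 12; the profit-maximizing output is on the rising part of MC, so q* = 12.
Check: AVC at q = 12 is ¥21 ≤ P, so revenue covers variable cost.
Profit = P·q − TC = 93·12 − 603 = ¥513.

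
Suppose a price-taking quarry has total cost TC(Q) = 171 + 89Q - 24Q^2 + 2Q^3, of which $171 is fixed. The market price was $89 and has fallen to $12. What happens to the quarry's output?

MC = 89 - 48Q + 6Q^2; the shutdown threshold is min AVC = $17 (at Q = 6).
With P = $89 above the shutdown price, P = MC gives Q = 8.
At P = $12 < min AVC = $17, price no longer covers variable cost at any output, so the firm shuts down: Q = 0.

Output falls from 8 to 0 (the firm shuts down)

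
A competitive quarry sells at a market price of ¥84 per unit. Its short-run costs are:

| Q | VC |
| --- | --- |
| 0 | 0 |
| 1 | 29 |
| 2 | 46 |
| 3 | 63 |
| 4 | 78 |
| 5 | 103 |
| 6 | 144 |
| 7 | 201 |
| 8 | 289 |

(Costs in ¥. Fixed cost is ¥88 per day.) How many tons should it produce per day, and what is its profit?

Tabulate TR − TC: Q=0: -88; Q=1: -33; Q=2: 34; Q=3: 101; Q=4: 170; Q=5: 229; Q=6: 272; Q=7: 299; Q=8: 295.
Profit is maximized at Q = 7. AVC there is 201/7 = ¥28.71 ≤ P, so producing beats shutting down (which would give -¥88).

Q = 7; profit = ¥299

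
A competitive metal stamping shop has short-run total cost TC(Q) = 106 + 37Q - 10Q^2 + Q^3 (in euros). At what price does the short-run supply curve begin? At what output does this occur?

€12 per unit, at Q = 5

Short-run supply begins at min AVC. From VC = 37Q - 10Q^2 + Q^3, AVC = 37 - 10Q + Q^2.
dAVC/dQ = -10 + 2Q = 0 gives Q = 5. min AVC = 37 - 10·5 + 5^2 = 12.
So the shutdown price is €12.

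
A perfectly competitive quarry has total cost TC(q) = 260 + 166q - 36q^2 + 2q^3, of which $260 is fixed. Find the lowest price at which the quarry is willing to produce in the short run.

$4 per unit

Short-run supply begins at min AVC. From VC = 166q - 36q^2 + 2q^3, AVC = 166 - 36q + 2q^2.
At the minimum of AVC, MC = AVC. MC = 166 - 72q + 6q^2; setting MC = AVC gives 4q^2 - 36q = 0, so q = 9. min AVC = 4.
For P < $4 the firm produces nothing.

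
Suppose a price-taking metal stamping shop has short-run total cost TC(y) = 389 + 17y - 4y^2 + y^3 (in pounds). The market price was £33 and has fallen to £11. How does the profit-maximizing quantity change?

MC = 17 - 8y + 3y^2; the shutdown threshold is min AVC = £13 (at y = 2).
At P = £33 ≥ min AVC, set P = MC on the rising branch: y = 4.
At P = £11 < min AVC = £13, price no longer covers variable cost at any output, so the firm shuts down: y = 0.

Output falls from 4 to 0 (the firm shuts down)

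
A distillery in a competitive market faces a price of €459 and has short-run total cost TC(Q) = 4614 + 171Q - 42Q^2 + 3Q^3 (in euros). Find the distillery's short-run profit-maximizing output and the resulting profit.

AVC = 171 - 42Q + 3Q^2 has its minimum €24 at Q = 7; price €459 clears that bar, so the firm operates.
MC = 171 - 84Q + 9Q^2. Setting P = MC and taking the root on the rising branch gives Q* = 12.
TR = 459·12 = 5508. TC = 4614 + 1188 = 5802. Profit = 5508 − 5802 = -€294.
That loss of €294 beats the €4614 the firm would lose by shutting down; producing recovers €4320 of fixed cost.

Profit = -€294 at Q = 12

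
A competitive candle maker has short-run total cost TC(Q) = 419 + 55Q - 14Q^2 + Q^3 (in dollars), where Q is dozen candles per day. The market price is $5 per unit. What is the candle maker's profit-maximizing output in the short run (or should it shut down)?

Variable cost is VC = 55Q - 14Q^2 + Q^3, so AVC = VC/Q = 55 - 14Q + Q^2 and MC = dTC/dQ = 55 - 28Q + 3Q^2.
The AVC parabola has its vertex at Q = 14/2 = 7, where AVC = 55 - 14·7 + 7^2 = $6.
Since P = $5 < min AVC = $6, price fails to cover variable cost at any output.
Shutting down limits the loss to fixed cost, $419.

Shut down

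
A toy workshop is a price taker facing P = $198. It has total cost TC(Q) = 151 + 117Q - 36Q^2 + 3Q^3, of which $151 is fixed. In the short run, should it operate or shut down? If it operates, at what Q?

Strip out fixed cost: VC = 117Q - 36Q^2 + 3Q^3. Then AVC = 117 - 36Q + 3Q^2 and MC = 117 - 72Q + 9Q^2.
AVC is minimized where dAVC/dQ = -36 + 6Q = 0, at Q = 6; min AVC = 117 - 36·6 + 3·6^2 = $9.
Since P = $198 ≥ min AVC = $9, price covers variable cost and the firm should produce.
Set P = MC: 198 = 117 - 72Q + 9Q^2 → -81 - 72Q + 9Q^2 = 0. The roots are Q = -1 and Q = 9; the profit-maximizing output is on the rising part of MC, so Q* = 9.
Check: AVC at Q = 9 is $36 ≤ P, so revenue covers variable cost.
Profit = P·Q − TC = 198·9 − 475 = $1307.

Produce at Q = 9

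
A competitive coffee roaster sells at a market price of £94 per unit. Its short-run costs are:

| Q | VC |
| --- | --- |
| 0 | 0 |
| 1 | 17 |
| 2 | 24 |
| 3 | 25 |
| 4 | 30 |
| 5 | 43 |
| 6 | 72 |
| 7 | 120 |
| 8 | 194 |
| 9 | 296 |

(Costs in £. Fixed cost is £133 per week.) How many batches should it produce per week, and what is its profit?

Q = 8; profit = £425

Compute π = P·Q − TC at each output: Q=0: -133; Q=1: -56; Q=2: 31; Q=3: 124; Q=4: 213; Q=5: 294; Q=6: 359; Q=7: 405; Q=8: 425; Q=9: 417.
Profit is maximized at Q = 8. AVC there is 194/8 = £24.25 ≤ P, so producing beats shutting down (which would give -£133).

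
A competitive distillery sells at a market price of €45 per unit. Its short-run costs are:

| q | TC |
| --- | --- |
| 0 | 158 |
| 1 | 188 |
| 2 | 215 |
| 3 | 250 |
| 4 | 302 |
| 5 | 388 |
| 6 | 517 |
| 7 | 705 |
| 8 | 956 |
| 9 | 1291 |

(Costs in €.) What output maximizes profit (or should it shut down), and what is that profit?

Compute π = P·q − TC at each output: q=0: -158; q=1: -143; q=2: -125; q=3: -115; q=4: -122; q=5: -163; q=6: -247; q=7: -390; q=8: -596; q=9: -886.
Profit is maximized at q = 3. AVC there is 92/3 = €30.67 ≤ P, so producing beats shutting down (which would give -€158).

q = 3; profit = -€115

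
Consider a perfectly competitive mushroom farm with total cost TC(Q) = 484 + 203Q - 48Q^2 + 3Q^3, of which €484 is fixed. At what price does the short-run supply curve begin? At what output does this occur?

€11 per unit, at Q = 8

The firm shuts down when price falls below the minimum of average variable cost. AVC = VC/Q = 203 - 48Q + 3Q^2.
At the minimum of AVC, MC = AVC. MC = 203 - 96Q + 9Q^2; setting MC = AVC gives 6Q^2 - 48Q = 0, so Q = 8. min AVC = 11.
The firm shuts down for any P below €11.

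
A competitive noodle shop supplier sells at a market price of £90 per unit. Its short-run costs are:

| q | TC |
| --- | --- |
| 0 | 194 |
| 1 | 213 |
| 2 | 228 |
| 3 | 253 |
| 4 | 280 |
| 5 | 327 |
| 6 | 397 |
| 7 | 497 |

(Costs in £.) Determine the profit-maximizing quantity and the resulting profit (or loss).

Tabulate TR − TC: q=0: -194; q=1: -123; q=2: -48; q=3: 17; q=4: 80; q=5: 123; q=6: 143; q=7: 133.
Profit is maximized at q = 6. AVC there is 203/6 = £33.83 ≤ P, so producing beats shutting down (which would give -£194).

q = 6; profit = £143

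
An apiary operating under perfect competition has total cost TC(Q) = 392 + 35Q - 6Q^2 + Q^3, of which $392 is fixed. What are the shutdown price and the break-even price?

Shutdown price = $26; break-even price = $98

Shutdown price = min AVC. AVC = 35 - 6Q + Q^2, with vertex at Q = 3 and minimum $26.
ATC = 392/Q + 35 - 6Q + Q^2. Setting dATC/dQ = −392/Q^2 − 6 + 2Q = 0 gives Q = 7 (since 2·7^3 − 6·7^2 = 392).
min ATC = 392/7 + 35 − 6·7 + 7^2 = $98. That is the break-even price.
Between these two prices the firm operates at a loss; above $98 it earns a profit.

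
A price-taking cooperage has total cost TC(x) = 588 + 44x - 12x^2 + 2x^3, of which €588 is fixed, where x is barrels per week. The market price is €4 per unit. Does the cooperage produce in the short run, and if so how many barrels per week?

Shut down

Variable cost is VC = 44x - 12x^2 + 2x^3, so AVC = VC/x = 44 - 12x + 2x^2 and MC = dTC/dx = 44 - 24x + 6x^2.
The AVC parabola has its vertex at x = 12/4 = 3, where AVC = 44 - 12·3 + 2·3^2 = €26.
P = €4 lies below min AVC = €26; no output level covers variable cost.
Shutting down limits the loss to fixed cost, €588.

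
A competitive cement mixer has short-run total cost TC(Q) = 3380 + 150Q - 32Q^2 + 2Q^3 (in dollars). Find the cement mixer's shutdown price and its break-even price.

Shutdown price = min AVC. AVC = 150 - 32Q + 2Q^2, with vertex at Q = 8 and minimum $22.
ATC = 3380/Q + 150 - 32Q + 2Q^2. Setting dATC/dQ = −3380/Q^2 − 32 + 4Q = 0 gives Q = 13 (since 4·13^3 − 32·13^2 = 3380).
min ATC = 3380/13 + 150 − 32·13 + 2·13^2 = $332. That is the break-even price.
For $22 ≤ P < $332 the firm produces at a loss; below $22 it shuts down.

Shutdown price = $22; break-even price = $332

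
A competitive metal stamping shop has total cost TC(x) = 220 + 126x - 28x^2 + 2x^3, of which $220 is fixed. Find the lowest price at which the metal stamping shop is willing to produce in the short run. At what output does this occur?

The shutdown price is the minimum of AVC. VC = 126x - 28x^2 + 2x^3, so AVC = 126 - 28x + 2x^2.
dAVC/dx = -28 + 4x = 0 gives x = 7. min AVC = 126 - 28·7 + 2·7^2 = 28.
For P < $28 the firm produces nothing.

$28 per unit, at x = 7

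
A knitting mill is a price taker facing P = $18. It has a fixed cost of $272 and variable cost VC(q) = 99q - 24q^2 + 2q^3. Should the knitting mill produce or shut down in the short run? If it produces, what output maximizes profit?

Shut down

From TC, MC = TC'(q) = 99 - 48q + 6q^2 and AVC = VC/q = 99 - 24q + 2q^2.
The AVC parabola has its vertex at q = 24/4 = 6, where AVC = 99 - 24·6 + 2·6^2 = $27.
With P < min AVC ($18 < $27), every unit sold adds to the loss.
Shutting down limits the loss to fixed cost, $272.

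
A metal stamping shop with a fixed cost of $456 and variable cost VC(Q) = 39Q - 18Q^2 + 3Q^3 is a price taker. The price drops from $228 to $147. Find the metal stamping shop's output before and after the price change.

Output falls from 7 to 6

AVC = 39 - 18Q + 3Q^2, minimized at Q = 3 where min AVC = $12. MC = 39 - 36Q + 9Q^2.
At P = $228 ≥ min AVC, set P = MC on the rising branch: Q = 7.
At P = $147 ≥ min AVC, set P = MC: Q = 6. The firm stays open but cuts output.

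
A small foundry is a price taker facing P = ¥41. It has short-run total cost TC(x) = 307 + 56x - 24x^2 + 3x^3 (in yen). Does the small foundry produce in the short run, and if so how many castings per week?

Produce at x = 5

Strip out fixed cost: VC = 56x - 24x^2 + 3x^3. Then AVC = 56 - 24x + 3x^2 and MC = 56 - 48x + 9x^2.
The AVC parabola has its vertex at x = 24/6 = 4, where AVC = 56 - 24·4 + 3·4^2 = ¥8.
P = ¥41 exceeds min AVC = ¥8, so the firm stays open.
P = MC gives 15 - 48x + 9x^2 = 0, with roots 1/3 and 5. Take the larger (rising MC): x* = 5.
Check: AVC at x = 5 is ¥11 ≤ P, so revenue covers variable cost.
Profit = P·x − TC = 41·5 − 362 = -¥157, a loss, but smaller than the ¥307 fixed cost the firm would lose by shutting down.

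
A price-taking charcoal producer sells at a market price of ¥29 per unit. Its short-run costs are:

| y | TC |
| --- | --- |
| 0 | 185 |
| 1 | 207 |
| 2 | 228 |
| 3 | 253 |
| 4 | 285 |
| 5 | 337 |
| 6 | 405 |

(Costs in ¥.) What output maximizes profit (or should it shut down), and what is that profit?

y = 3; profit = -¥166

Compute π = P·y − TC at each output: y=0: -185; y=1: -178; y=2: -170; y=3: -166; y=4: -169; y=5: -192; y=6: -231.
Profit is maximized at y = 3. AVC there is 68/3 = ¥22.67 ≤ P, so producing beats shutting down (which would give -¥185).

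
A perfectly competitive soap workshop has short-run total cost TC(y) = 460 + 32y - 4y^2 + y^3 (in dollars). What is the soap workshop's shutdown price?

$28 per unit

The shutdown price is the minimum of AVC. VC = 32y - 4y^2 + y^3, so AVC = 32 - 4y + y^2.
At the minimum of AVC, MC = AVC. MC = 32 - 8y + 3y^2; setting MC = AVC gives 2y^2 - 4y = 0, so y = 2. min AVC = 28.
For P < $28 the firm produces nothing.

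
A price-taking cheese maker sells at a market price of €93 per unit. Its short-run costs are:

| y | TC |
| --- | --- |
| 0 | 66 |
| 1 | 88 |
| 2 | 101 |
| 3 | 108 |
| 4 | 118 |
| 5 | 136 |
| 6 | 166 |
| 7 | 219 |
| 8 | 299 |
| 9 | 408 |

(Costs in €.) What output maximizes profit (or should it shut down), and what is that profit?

y = 8; profit = €445

Compute π = P·y − TC at each output: y=0: -66; y=1: 5; y=2: 85; y=3: 171; y=4: 254; y=5: 329; y=6: 392; y=7: 432; y=8: 445; y=9: 429.
Profit is maximized at y = 8. AVC there is 233/8 = €29.12 ≤ P, so producing beats shutting down (which would give -€66).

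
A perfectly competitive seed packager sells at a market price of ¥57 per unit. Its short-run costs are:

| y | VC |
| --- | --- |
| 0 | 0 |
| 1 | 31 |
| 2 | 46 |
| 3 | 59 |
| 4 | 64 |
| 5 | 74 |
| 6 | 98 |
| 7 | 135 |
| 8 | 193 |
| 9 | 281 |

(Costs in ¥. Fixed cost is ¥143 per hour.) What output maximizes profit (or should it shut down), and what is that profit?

Compute π = P·y − TC at each output: y=0: -143; y=1: -117; y=2: -75; y=3: -31; y=4: 21; y=5: 68; y=6: 101; y=7: 121; y=8: 120; y=9: 89.
Profit is maximized at y = 7. AVC there is 135/7 = ¥19.29 ≤ P, so producing beats shutting down (which would give -¥143).

y = 7; profit = ¥121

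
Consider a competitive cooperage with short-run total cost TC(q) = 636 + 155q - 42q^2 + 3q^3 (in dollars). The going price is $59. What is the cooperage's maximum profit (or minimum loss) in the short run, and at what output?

AVC = 155 - 42q + 3q^2 has its minimum $8 at q = 7; price $59 clears that bar, so the firm operates.
With MC = 155 - 84q + 9q^2, P = MC on the upward-sloping part at q* = 8.
TR = 59·8 = 472. TC = 636 + 88 = 724. Profit = 472 − 724 = -$252.
Shutting down would mean losing the fixed cost of $636, so operating at a loss of $252 is better by $384.

Profit = -$252 at q = 8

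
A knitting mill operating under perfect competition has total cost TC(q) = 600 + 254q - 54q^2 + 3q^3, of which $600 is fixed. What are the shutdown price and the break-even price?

Shutdown price = $11; break-even price = $74

AVC = 254 - 54q + 3q^2; minimized at q = 9, giving min AVC = $11. That is the shutdown price.
ATC = 600/q + 254 - 54q + 3q^2. Setting dATC/dq = −600/q^2 − 54 + 6q = 0 gives q = 10 (since 6·10^3 − 54·10^2 = 600).
min ATC = 600/10 + 254 − 54·10 + 3·10^2 = $74. That is the break-even price.
Between these two prices the firm operates at a loss; above $74 it earns a profit.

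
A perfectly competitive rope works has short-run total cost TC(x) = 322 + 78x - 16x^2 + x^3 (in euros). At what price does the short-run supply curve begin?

The shutdown price is the minimum of AVC. VC = 78x - 16x^2 + x^3, so AVC = 78 - 16x + x^2.
dAVC/dx = -16 + 2x = 0 gives x = 8. min AVC = 78 - 16·8 + 8^2 = 14.
For P < €14 the firm produces nothing.

€14 per unit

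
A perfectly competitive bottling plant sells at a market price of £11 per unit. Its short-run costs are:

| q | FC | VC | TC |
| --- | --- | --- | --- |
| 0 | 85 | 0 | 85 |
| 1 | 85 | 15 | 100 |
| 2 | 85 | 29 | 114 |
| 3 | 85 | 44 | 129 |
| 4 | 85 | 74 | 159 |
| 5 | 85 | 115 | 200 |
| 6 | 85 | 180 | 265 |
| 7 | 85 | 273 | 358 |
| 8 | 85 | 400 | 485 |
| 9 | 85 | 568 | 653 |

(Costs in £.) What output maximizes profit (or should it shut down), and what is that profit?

Compute π = P·q − TC at each output: q=0: -85; q=1: -89; q=2: -92; q=3: -96; q=4: -115; q=5: -145; q=6: -199; q=7: -281; q=8: -397; q=9: -554.
Profit is highest at q = 0. Equivalently, the lowest AVC in the table is 29/2 ≈ £14.50 at q = 2, and P = £11 falls below it — price never covers variable cost, so the firm shuts down and loses only its fixed cost.

q = 0 (shut down); profit = -£85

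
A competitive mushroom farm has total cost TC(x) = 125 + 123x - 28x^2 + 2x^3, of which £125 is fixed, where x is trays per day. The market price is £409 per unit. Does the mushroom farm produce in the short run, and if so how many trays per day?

Strip out fixed cost: VC = 123x - 28x^2 + 2x^3. Then AVC = 123 - 28x + 2x^2 and MC = 123 - 56x + 6x^2.
AVC hits its minimum where MC = AVC, at x = 7, giving min AVC = 123 - 28·7 + 2·7^2 = £25.
Since P = £409 ≥ min AVC = £25, price covers variable cost and the firm should produce.
P = MC gives -286 - 56x + 6x^2 = 0, with roots -11/3 and 13. Take the larger (rising MC): x* = 13.
Check: AVC at x = 13 is £97 ≤ P, so revenue covers variable cost.
Profit = P·x − TC = 409·13 − 1386 = £3931.

Produce at x = 13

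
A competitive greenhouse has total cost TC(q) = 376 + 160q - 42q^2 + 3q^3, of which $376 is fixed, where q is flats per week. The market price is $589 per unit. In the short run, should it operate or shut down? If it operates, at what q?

Produce at q = 13

Strip out fixed cost: VC = 160q - 42q^2 + 3q^3. Then AVC = 160 - 42q + 3q^2 and MC = 160 - 84q + 9q^2.
AVC is minimized where dAVC/dq = -42 + 6q = 0, at q = 7; min AVC = 160 - 42·7 + 3·7^2 = $13.
P = $589 exceeds min AVC = $13, so the firm stays open.
Set P = MC: 589 = 160 - 84q + 9q^2 → -429 - 84q + 9q^2 = 0. The roots are q = -11/3 and q = 13; the profit-maximizing output is on the rising part of MC, so q* = 13.
Check: AVC at q = 13 is $121 ≤ P, so revenue covers variable cost.
Profit = P·q − TC = 589·13 − 1949 = $5708.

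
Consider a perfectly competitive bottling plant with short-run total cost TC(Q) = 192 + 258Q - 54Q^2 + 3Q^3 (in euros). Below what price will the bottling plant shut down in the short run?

€15 per unit

The firm shuts down when price falls below the minimum of average variable cost. AVC = VC/Q = 258 - 54Q + 3Q^2.
dAVC/dQ = -54 + 6Q = 0 gives Q = 9. min AVC = 258 - 54·9 + 3·9^2 = 15.
The firm shuts down for any P below €15.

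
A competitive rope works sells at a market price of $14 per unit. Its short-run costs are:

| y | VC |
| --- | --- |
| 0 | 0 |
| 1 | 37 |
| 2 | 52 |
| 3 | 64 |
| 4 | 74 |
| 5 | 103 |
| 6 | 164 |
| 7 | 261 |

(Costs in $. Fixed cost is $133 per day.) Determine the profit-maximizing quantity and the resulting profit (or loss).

Tabulate TR − TC: y=0: -133; y=1: -156; y=2: -157; y=3: -155; y=4: -151; y=5: -166; y=6: -213; y=7: -296.
Profit is highest at y = 0. Equivalently, the lowest AVC in the table is 74/4 ≈ $18.50 at y = 4, and P = $14 falls below it — price never covers variable cost, so the firm shuts down and loses only its fixed cost.

y = 0 (shut down); profit = -$133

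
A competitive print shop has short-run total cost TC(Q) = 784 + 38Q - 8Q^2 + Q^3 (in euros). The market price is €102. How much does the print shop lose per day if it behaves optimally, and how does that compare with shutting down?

Profit = -€272 at Q = 8

AVC = 38 - 8Q + Q^2 has its minimum €22 at Q = 4; price €102 clears that bar, so the firm operates.
MC = 38 - 16Q + 3Q^2. Setting P = MC and taking the root on the rising branch gives Q* = 8.
TR = 102·8 = 816. TC = 784 + 304 = 1088. Profit = 816 − 1088 = -€272.
Shutting down would mean losing the fixed cost of €784, so operating at a loss of €272 is better by €512.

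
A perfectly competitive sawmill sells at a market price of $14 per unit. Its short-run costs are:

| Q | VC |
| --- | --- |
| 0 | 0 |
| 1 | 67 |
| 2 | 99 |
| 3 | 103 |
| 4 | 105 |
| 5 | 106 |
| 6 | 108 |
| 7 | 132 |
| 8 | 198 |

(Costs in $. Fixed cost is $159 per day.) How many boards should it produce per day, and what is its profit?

Compute π = P·Q − TC at each output: Q=0: -159; Q=1: -212; Q=2: -230; Q=3: -220; Q=4: -208; Q=5: -195; Q=6: -183; Q=7: -193; Q=8: -245.
Profit is highest at Q = 0. Equivalently, the lowest AVC in the table is 108/6 ≈ $18 at Q = 6, and P = $14 falls below it — price never covers variable cost, so the firm shuts down and loses only its fixed cost.

Q = 0 (shut down); profit = -$159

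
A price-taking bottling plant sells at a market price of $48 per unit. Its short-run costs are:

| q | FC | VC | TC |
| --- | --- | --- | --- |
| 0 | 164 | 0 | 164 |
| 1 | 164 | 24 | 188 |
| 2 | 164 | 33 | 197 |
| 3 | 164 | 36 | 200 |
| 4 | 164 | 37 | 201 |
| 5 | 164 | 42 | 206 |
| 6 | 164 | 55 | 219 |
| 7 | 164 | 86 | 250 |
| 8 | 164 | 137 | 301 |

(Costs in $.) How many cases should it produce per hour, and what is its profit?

q = 7; profit = $86

Profit at each row (π = 48q − TC): q=0: -164; q=1: -140; q=2: -101; q=3: -56; q=4: -9; q=5: 34; q=6: 69; q=7: 86; q=8: 83.
Profit is maximized at q = 7. AVC there is 86/7 = $12.29 ≤ P, so producing beats shutting down (which would give -$164).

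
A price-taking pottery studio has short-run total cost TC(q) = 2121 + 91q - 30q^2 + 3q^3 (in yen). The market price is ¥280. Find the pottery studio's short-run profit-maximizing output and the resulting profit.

Profit = -¥177 at q = 9

AVC = 91 - 30q + 3q^2; min AVC = ¥16 at q = 5. Since P = ¥280 ≥ min AVC, the firm produces.
With MC = 91 - 60q + 9q^2, P = MC on the upward-sloping part at q* = 9.
TR = 280·9 = 2520. TC = 2121 + 576 = 2697. Profit = 2520 − 2697 = -¥177.
That loss of ¥177 beats the ¥2121 the firm would lose by shutting down; producing recovers ¥1944 of fixed cost.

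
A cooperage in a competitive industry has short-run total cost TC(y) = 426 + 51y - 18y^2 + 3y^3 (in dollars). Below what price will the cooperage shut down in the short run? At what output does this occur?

$24 per unit, at y = 3

Short-run supply begins at min AVC. From VC = 51y - 18y^2 + 3y^3, AVC = 51 - 18y + 3y^2.
dAVC/dy = -18 + 6y = 0 gives y = 3. min AVC = 51 - 18·3 + 3·3^2 = 24.
For P < $24 the firm produces nothing.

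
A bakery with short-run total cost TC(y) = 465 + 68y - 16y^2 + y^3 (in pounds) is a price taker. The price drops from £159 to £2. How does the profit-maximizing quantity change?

Output falls from 13 to 0 (the firm shuts down)

AVC = 68 - 16y + y^2, minimized at y = 8 where min AVC = £4. MC = 68 - 32y + 3y^2.
With P = £159 above the shutdown price, P = MC gives y = 13.
At P = £2 < min AVC = £4, price no longer covers variable cost at any output, so the firm shuts down: y = 0.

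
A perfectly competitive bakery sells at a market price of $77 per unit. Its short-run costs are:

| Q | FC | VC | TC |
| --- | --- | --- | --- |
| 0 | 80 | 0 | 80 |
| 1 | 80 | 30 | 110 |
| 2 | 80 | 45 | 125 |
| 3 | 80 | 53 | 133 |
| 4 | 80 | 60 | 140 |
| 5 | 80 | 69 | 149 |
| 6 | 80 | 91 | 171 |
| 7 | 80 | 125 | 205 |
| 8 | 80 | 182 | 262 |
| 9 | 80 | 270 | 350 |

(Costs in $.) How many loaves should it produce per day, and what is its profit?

Tabulate TR − TC: Q=0: -80; Q=1: -33; Q=2: 29; Q=3: 98; Q=4: 168; Q=5: 236; Q=6: 291; Q=7: 334; Q=8: 354; Q=9: 343.
Profit is maximized at Q = 8. AVC there is 182/8 = $22.75 ≤ P, so producing beats shutting down (which would give -$80).

Q = 8; profit = $354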